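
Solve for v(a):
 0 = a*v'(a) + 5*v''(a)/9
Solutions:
 v(a) = C1 + C2*erf(3*sqrt(10)*a/10)


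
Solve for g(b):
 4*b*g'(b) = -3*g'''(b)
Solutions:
 g(b) = C1 + Integral(C2*airyai(-6^(2/3)*b/3) + C3*airybi(-6^(2/3)*b/3), b)


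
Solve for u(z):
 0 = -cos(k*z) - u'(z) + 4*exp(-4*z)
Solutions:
 u(z) = C1 - exp(-4*z) - sin(k*z)/k


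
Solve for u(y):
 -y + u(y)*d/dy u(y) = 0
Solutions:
 u(y) = -sqrt(C1 + y^2)
 u(y) = sqrt(C1 + y^2)


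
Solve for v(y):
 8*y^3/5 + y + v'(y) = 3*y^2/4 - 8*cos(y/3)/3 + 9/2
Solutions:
 v(y) = C1 - 2*y^4/5 + y^3/4 - y^2/2 + 9*y/2 - 8*sin(y/3)


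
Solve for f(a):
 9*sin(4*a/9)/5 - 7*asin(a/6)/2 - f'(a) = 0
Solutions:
 f(a) = C1 - 7*a*asin(a/6)/2 - 7*sqrt(36 - a^2)/2 - 81*cos(4*a/9)/20


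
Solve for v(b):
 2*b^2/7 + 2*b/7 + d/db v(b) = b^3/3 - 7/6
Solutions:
 v(b) = C1 + b^4/12 - 2*b^3/21 - b^2/7 - 7*b/6


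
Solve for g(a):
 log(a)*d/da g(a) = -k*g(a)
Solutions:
 g(a) = C1*exp(-k*li(a))


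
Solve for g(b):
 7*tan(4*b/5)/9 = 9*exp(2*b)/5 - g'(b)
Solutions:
 g(b) = C1 + 9*exp(2*b)/10 + 35*log(cos(4*b/5))/36


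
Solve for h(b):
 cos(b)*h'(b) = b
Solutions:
 h(b) = C1 + Integral(b/cos(b), b)


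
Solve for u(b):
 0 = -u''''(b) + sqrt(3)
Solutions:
 u(b) = C1 + C2*b + C3*b^2 + C4*b^3 + sqrt(3)*b^4/24


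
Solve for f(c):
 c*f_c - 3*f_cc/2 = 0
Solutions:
 f(c) = C1 + C2*erfi(sqrt(3)*c/3)


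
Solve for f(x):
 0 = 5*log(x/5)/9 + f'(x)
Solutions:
 f(x) = C1 - 5*x*log(x)/9 + 5*x/9 + 5*x*log(5)/9


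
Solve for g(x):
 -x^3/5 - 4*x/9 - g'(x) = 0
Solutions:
 g(x) = C1 - x^4/20 - 2*x^2/9


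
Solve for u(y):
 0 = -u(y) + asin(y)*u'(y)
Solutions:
 u(y) = C1*exp(Integral(1/asin(y), y))


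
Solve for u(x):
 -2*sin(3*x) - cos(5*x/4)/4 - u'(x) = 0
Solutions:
 u(x) = C1 - sin(5*x/4)/5 + 2*cos(3*x)/3


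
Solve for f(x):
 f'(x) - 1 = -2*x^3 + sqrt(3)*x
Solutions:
 f(x) = C1 - x^4/2 + sqrt(3)*x^2/2 + x


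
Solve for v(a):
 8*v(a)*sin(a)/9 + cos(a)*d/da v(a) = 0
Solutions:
 v(a) = C1*cos(a)^(8/9)


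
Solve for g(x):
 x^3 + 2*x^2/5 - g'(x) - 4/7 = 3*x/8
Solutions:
 g(x) = C1 + x^4/4 + 2*x^3/15 - 3*x^2/16 - 4*x/7


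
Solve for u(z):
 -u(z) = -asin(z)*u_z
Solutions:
 u(z) = C1*exp(Integral(1/asin(z), z))


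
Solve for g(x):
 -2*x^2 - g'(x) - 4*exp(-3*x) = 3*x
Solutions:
 g(x) = C1 - 2*x^3/3 - 3*x^2/2 + 4*exp(-3*x)/3


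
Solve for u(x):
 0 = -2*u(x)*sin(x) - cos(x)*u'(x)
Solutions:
 u(x) = C1*cos(x)^2


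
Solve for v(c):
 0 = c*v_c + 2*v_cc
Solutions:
 v(c) = C1 + C2*erf(c/2)


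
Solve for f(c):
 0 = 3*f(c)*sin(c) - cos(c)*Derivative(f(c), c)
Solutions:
 f(c) = C1/cos(c)^3


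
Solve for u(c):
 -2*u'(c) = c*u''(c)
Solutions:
 u(c) = C1 + C2/c


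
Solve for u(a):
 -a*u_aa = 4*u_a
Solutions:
 u(a) = C1 + C2/a^3


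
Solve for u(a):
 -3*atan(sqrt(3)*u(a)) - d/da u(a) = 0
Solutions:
 Integral(1/atan(sqrt(3)*_y), (_y, u(a))) = C1 - 3*a


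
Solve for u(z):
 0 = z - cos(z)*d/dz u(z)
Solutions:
 u(z) = C1 + Integral(z/cos(z), z)


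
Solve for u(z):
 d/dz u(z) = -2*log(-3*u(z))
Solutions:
 Integral(1/(log(-_y) + log(3)), (_y, u(z)))/2 = C1 - z


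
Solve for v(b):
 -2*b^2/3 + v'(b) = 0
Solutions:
 v(b) = C1 + 2*b^3/9


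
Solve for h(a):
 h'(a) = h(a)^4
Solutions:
 h(a) = (-1/(C1 + 3*a))^(1/3)
 h(a) = (-1/(C1 + a))^(1/3)*(-3^(2/3) - 3*3^(1/6)*I)/6
 h(a) = (-1/(C1 + a))^(1/3)*(-3^(2/3) + 3*3^(1/6)*I)/6


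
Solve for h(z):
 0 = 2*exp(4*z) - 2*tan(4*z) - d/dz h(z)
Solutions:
 h(z) = C1 + exp(4*z)/2 + log(cos(4*z))/2


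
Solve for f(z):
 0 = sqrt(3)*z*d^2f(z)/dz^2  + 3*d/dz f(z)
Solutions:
 f(z) = C1 + C2*z^(1 - sqrt(3))


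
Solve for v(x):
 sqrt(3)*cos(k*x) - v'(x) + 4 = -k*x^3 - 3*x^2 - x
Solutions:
 v(x) = C1 + k*x^4/4 + x^3 + x^2/2 + 4*x + sqrt(3)*sin(k*x)/k


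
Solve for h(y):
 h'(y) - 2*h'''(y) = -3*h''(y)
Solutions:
 h(y) = C1 + C2*exp(y*(3 - sqrt(17))/4) + C3*exp(y*(3 + sqrt(17))/4)


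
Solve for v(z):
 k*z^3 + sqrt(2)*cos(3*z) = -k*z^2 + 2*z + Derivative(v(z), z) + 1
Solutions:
 v(z) = C1 + k*z^4/4 + k*z^3/3 - z^2 - z + sqrt(2)*sin(3*z)/3


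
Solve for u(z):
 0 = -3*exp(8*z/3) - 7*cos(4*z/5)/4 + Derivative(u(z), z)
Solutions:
 u(z) = C1 + 9*exp(8*z/3)/8 + 35*sin(4*z/5)/16


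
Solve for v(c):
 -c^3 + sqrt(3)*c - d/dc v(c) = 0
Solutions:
 v(c) = C1 - c^4/4 + sqrt(3)*c^2/2


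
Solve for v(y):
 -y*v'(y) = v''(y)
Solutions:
 v(y) = C1 + C2*erf(sqrt(2)*y/2)


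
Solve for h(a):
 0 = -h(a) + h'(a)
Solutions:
 h(a) = C1*exp(a)


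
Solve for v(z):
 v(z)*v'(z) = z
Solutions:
 v(z) = -sqrt(C1 + z^2)
 v(z) = sqrt(C1 + z^2)


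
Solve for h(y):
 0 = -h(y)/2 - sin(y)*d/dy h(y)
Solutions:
 h(y) = C1*(cos(y) + 1)^(1/4)/(cos(y) - 1)^(1/4)


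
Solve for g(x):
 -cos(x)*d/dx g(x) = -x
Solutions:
 g(x) = C1 + Integral(x/cos(x), x)


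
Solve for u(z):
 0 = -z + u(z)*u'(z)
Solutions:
 u(z) = -sqrt(C1 + z^2)
 u(z) = sqrt(C1 + z^2)


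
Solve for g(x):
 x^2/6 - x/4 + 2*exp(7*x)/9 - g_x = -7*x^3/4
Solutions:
 g(x) = C1 + 7*x^4/16 + x^3/18 - x^2/8 + 2*exp(7*x)/63


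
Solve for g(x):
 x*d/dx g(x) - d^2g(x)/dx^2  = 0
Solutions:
 g(x) = C1 + C2*erfi(sqrt(2)*x/2)


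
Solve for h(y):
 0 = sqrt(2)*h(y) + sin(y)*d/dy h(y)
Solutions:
 h(y) = C1*(cos(y) + 1)^(sqrt(2)/2)/(cos(y) - 1)^(sqrt(2)/2)


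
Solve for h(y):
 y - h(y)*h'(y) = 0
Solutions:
 h(y) = -sqrt(C1 + y^2)
 h(y) = sqrt(C1 + y^2)


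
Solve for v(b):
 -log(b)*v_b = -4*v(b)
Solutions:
 v(b) = C1*exp(4*li(b))


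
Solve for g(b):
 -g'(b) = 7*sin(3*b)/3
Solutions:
 g(b) = C1 + 7*cos(3*b)/9


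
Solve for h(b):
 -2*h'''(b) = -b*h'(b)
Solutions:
 h(b) = C1 + Integral(C2*airyai(2^(2/3)*b/2) + C3*airybi(2^(2/3)*b/2), b)


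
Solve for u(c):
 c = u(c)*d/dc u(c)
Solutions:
 u(c) = -sqrt(C1 + c^2)
 u(c) = sqrt(C1 + c^2)


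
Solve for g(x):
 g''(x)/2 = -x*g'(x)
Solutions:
 g(x) = C1 + C2*erf(x)


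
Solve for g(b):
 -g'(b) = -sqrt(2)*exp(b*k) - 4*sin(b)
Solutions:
 g(b) = C1 - 4*cos(b) + sqrt(2)*exp(b*k)/k


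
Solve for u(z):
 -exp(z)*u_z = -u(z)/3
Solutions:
 u(z) = C1*exp(-exp(-z)/3)


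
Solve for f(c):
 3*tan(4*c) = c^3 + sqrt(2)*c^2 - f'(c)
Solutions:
 f(c) = C1 + c^4/4 + sqrt(2)*c^3/3 + 3*log(cos(4*c))/4


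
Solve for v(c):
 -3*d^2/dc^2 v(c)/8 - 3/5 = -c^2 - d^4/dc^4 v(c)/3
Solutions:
 v(c) = C1 + C2*c + C3*exp(-3*sqrt(2)*c/4) + C4*exp(3*sqrt(2)*c/4) + 2*c^4/9 + 212*c^2/135


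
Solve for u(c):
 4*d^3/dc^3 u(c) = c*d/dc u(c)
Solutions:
 u(c) = C1 + Integral(C2*airyai(2^(1/3)*c/2) + C3*airybi(2^(1/3)*c/2), c)


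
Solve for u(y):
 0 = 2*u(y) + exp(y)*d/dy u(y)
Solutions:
 u(y) = C1*exp(2*exp(-y))


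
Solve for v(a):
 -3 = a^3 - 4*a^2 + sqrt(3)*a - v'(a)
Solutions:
 v(a) = C1 + a^4/4 - 4*a^3/3 + sqrt(3)*a^2/2 + 3*a


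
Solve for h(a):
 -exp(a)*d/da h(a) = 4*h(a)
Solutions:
 h(a) = C1*exp(4*exp(-a))


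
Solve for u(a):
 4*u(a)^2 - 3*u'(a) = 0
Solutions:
 u(a) = -3/(C1 + 4*a)


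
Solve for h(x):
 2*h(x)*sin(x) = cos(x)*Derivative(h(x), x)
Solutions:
 h(x) = C1/cos(x)^2


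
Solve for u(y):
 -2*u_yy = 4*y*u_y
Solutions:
 u(y) = C1 + C2*erf(y)


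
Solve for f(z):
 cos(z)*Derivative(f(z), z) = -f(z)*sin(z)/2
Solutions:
 f(z) = C1*sqrt(cos(z))


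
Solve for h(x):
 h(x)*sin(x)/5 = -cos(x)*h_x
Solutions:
 h(x) = C1*cos(x)^(1/5)


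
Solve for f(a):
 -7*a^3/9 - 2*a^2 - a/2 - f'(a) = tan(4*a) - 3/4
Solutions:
 f(a) = C1 - 7*a^4/36 - 2*a^3/3 - a^2/4 + 3*a/4 + log(cos(4*a))/4


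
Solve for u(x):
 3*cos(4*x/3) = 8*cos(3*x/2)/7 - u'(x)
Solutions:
 u(x) = C1 - 9*sin(4*x/3)/4 + 16*sin(3*x/2)/21


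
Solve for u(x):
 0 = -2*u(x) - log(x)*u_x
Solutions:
 u(x) = C1*exp(-2*li(x))


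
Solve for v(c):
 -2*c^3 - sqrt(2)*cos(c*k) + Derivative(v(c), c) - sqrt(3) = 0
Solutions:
 v(c) = C1 + c^4/2 + sqrt(3)*c + sqrt(2)*sin(c*k)/k


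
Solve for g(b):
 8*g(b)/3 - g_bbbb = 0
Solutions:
 g(b) = C1*exp(-6^(3/4)*b/3) + C2*exp(6^(3/4)*b/3) + C3*sin(6^(3/4)*b/3) + C4*cos(6^(3/4)*b/3)


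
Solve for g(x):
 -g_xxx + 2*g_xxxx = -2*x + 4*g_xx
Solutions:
 g(x) = C1 + C2*x + C3*exp(x*(1 - sqrt(33))/4) + C4*exp(x*(1 + sqrt(33))/4) + x^3/12 - x^2/16


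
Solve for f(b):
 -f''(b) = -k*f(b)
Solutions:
 f(b) = C1*exp(-b*sqrt(k)) + C2*exp(b*sqrt(k))


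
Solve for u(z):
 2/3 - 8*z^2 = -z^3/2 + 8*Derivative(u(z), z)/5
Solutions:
 u(z) = C1 + 5*z^4/64 - 5*z^3/3 + 5*z/12


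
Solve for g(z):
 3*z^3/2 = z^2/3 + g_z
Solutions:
 g(z) = C1 + 3*z^4/8 - z^3/9


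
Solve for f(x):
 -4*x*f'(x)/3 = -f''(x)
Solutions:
 f(x) = C1 + C2*erfi(sqrt(6)*x/3)


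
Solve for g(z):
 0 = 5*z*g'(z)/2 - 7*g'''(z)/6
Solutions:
 g(z) = C1 + Integral(C2*airyai(15^(1/3)*7^(2/3)*z/7) + C3*airybi(15^(1/3)*7^(2/3)*z/7), z)


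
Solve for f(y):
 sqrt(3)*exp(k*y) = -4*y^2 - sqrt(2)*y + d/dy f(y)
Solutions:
 f(y) = C1 + 4*y^3/3 + sqrt(2)*y^2/2 + sqrt(3)*exp(k*y)/k


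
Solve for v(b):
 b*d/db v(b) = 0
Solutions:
 v(b) = C1


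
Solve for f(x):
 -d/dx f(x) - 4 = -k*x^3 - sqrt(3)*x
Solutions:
 f(x) = C1 + k*x^4/4 + sqrt(3)*x^2/2 - 4*x


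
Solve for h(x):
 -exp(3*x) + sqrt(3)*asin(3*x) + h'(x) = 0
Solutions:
 h(x) = C1 - sqrt(3)*(x*asin(3*x) + sqrt(1 - 9*x^2)/3) + exp(3*x)/3


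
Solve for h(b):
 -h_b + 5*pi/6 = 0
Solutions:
 h(b) = C1 + 5*pi*b/6


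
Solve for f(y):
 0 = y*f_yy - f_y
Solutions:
 f(y) = C1 + C2*y^2


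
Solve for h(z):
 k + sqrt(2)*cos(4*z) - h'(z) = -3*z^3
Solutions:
 h(z) = C1 + k*z + 3*z^4/4 + sqrt(2)*sin(4*z)/4


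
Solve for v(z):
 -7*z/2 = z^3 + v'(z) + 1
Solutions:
 v(z) = C1 - z^4/4 - 7*z^2/4 - z


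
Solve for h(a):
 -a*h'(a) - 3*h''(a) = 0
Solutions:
 h(a) = C1 + C2*erf(sqrt(6)*a/6)


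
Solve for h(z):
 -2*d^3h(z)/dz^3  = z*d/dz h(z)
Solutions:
 h(z) = C1 + Integral(C2*airyai(-2^(2/3)*z/2) + C3*airybi(-2^(2/3)*z/2), z)


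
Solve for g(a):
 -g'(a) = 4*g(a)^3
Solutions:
 g(a) = -sqrt(2)*sqrt(-1/(C1 - 4*a))/2
 g(a) = sqrt(2)*sqrt(-1/(C1 - 4*a))/2


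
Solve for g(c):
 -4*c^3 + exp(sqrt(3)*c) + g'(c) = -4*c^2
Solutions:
 g(c) = C1 + c^4 - 4*c^3/3 - sqrt(3)*exp(sqrt(3)*c)/3


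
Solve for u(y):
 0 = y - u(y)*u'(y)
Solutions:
 u(y) = -sqrt(C1 + y^2)
 u(y) = sqrt(C1 + y^2)


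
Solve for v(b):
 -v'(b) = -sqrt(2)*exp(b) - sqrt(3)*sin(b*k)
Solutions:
 v(b) = C1 + sqrt(2)*exp(b) - sqrt(3)*cos(b*k)/k


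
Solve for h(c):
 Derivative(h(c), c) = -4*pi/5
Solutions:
 h(c) = C1 - 4*pi*c/5


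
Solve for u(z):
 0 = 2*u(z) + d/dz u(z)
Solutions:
 u(z) = C1*exp(-2*z)


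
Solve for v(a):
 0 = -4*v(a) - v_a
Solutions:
 v(a) = C1*exp(-4*a)


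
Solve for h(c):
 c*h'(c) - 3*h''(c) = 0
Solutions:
 h(c) = C1 + C2*erfi(sqrt(6)*c/6)


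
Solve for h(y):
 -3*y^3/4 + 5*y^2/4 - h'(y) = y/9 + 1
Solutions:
 h(y) = C1 - 3*y^4/16 + 5*y^3/12 - y^2/18 - y


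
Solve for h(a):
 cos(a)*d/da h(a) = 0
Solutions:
 h(a) = C1


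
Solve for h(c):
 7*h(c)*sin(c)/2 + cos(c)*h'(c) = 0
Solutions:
 h(c) = C1*cos(c)^(7/2)


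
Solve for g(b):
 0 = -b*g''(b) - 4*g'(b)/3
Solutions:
 g(b) = C1 + C2/b^(1/3)


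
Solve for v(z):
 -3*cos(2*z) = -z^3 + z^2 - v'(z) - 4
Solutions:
 v(z) = C1 - z^4/4 + z^3/3 - 4*z + 3*sin(2*z)/2


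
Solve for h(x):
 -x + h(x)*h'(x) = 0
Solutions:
 h(x) = -sqrt(C1 + x^2)
 h(x) = sqrt(C1 + x^2)


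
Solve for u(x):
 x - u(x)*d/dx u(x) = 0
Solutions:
 u(x) = -sqrt(C1 + x^2)
 u(x) = sqrt(C1 + x^2)


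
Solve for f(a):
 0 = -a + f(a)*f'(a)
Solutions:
 f(a) = -sqrt(C1 + a^2)
 f(a) = sqrt(C1 + a^2)


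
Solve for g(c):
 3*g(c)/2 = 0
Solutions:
 g(c) = 0


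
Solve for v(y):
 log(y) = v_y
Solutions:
 v(y) = C1 + y*log(y) - y


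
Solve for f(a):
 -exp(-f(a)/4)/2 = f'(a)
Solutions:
 f(a) = 4*log(C1 - a/8)


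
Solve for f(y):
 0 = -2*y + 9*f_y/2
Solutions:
 f(y) = C1 + 2*y^2/9


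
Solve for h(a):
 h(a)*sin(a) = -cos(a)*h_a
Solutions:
 h(a) = C1*cos(a)


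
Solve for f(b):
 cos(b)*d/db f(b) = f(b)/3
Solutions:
 f(b) = C1*(sin(b) + 1)^(1/6)/(sin(b) - 1)^(1/6)


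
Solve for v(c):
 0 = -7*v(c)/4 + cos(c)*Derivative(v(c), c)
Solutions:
 v(c) = C1*(sin(c) + 1)^(7/8)/(sin(c) - 1)^(7/8)


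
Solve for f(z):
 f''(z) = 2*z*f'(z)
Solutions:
 f(z) = C1 + C2*erfi(z)


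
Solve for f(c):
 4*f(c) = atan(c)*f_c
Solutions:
 f(c) = C1*exp(4*Integral(1/atan(c), c))


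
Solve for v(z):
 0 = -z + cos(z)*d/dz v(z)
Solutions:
 v(z) = C1 + Integral(z/cos(z), z)


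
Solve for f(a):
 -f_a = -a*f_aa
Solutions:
 f(a) = C1 + C2*a^2


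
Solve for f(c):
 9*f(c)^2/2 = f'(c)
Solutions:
 f(c) = -2/(C1 + 9*c)


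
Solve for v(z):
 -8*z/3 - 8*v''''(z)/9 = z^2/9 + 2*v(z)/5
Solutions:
 v(z) = -5*z^2/18 - 20*z/3 + (C1*sin(sqrt(3)*5^(3/4)*z/10) + C2*cos(sqrt(3)*5^(3/4)*z/10))*exp(-sqrt(3)*5^(3/4)*z/10) + (C3*sin(sqrt(3)*5^(3/4)*z/10) + C4*cos(sqrt(3)*5^(3/4)*z/10))*exp(sqrt(3)*5^(3/4)*z/10)


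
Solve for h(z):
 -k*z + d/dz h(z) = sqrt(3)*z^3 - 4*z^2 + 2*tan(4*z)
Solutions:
 h(z) = C1 + k*z^2/2 + sqrt(3)*z^4/4 - 4*z^3/3 - log(cos(4*z))/2


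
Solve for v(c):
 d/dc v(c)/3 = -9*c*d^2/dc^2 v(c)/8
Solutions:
 v(c) = C1 + C2*c^(19/27)


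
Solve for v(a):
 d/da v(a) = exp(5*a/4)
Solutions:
 v(a) = C1 + 4*exp(5*a/4)/5


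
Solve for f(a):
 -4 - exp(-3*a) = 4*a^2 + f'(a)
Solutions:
 f(a) = C1 - 4*a^3/3 - 4*a + exp(-3*a)/3


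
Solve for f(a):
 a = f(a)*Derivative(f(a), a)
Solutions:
 f(a) = -sqrt(C1 + a^2)
 f(a) = sqrt(C1 + a^2)


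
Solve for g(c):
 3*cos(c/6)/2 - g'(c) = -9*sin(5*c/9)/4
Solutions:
 g(c) = C1 + 9*sin(c/6) - 81*cos(5*c/9)/20


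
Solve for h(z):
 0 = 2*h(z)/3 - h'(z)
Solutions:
 h(z) = C1*exp(2*z/3)


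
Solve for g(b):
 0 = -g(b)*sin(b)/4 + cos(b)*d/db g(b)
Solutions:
 g(b) = C1/cos(b)^(1/4)


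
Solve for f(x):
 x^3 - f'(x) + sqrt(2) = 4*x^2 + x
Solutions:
 f(x) = C1 + x^4/4 - 4*x^3/3 - x^2/2 + sqrt(2)*x


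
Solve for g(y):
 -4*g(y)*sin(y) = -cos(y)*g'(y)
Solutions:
 g(y) = C1/cos(y)^4


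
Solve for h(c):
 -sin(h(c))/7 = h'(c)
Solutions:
 c/7 + log(cos(h(c)) - 1)/2 - log(cos(h(c)) + 1)/2 = C1


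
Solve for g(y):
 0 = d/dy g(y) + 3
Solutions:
 g(y) = C1 - 3*y


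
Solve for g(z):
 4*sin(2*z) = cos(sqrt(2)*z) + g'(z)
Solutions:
 g(z) = C1 - sqrt(2)*sin(sqrt(2)*z)/2 - 2*cos(2*z)


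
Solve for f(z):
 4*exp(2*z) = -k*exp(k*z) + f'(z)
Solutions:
 f(z) = C1 + 2*exp(2*z) + exp(k*z)


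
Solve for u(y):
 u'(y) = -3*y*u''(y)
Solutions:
 u(y) = C1 + C2*y^(2/3)


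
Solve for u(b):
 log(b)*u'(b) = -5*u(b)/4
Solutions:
 u(b) = C1*exp(-5*li(b)/4)


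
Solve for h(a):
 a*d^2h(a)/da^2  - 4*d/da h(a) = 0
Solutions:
 h(a) = C1 + C2*a^5


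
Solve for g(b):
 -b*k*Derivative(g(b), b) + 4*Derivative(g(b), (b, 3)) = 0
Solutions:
 g(b) = C1 + Integral(C2*airyai(2^(1/3)*b*k^(1/3)/2) + C3*airybi(2^(1/3)*b*k^(1/3)/2), b)


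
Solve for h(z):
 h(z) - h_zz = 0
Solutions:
 h(z) = C1*exp(-z) + C2*exp(z)


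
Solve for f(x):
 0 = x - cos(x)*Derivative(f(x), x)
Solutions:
 f(x) = C1 + Integral(x/cos(x), x)


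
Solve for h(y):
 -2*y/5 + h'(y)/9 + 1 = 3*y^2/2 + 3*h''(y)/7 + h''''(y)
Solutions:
 h(y) = C1 + C2*exp(-y*(-6*882^(1/3)/(49 + sqrt(4669))^(1/3) + 84^(1/3)*(49 + sqrt(4669))^(1/3))/84)*sin(3^(1/6)*y*(18*98^(1/3)/(49 + sqrt(4669))^(1/3) + 28^(1/3)*3^(2/3)*(49 + sqrt(4669))^(1/3))/84) + C3*exp(-y*(-6*882^(1/3)/(49 + sqrt(4669))^(1/3) + 84^(1/3)*(49 + sqrt(4669))^(1/3))/84)*cos(3^(1/6)*y*(18*98^(1/3)/(49 + sqrt(4669))^(1/3) + 28^(1/3)*3^(2/3)*(49 + sqrt(4669))^(1/3))/84) + C4*exp(y*(-6*882^(1/3)/(49 + sqrt(4669))^(1/3) + 84^(1/3)*(49 + sqrt(4669))^(1/3))/42) + 9*y^3/2 + 3771*y^2/70 + 99612*y/245


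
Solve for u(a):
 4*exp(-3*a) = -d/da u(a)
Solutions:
 u(a) = C1 + 4*exp(-3*a)/3


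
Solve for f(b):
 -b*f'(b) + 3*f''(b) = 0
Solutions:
 f(b) = C1 + C2*erfi(sqrt(6)*b/6)


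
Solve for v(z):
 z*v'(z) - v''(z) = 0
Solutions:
 v(z) = C1 + C2*erfi(sqrt(2)*z/2)


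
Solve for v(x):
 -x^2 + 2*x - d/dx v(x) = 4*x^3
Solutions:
 v(x) = C1 - x^4 - x^3/3 + x^2


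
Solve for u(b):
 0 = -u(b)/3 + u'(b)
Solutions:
 u(b) = C1*exp(b/3)


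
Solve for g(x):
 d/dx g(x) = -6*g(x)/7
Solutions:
 g(x) = C1*exp(-6*x/7)


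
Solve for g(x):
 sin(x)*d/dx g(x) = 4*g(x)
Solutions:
 g(x) = C1*(cos(x)^2 - 2*cos(x) + 1)/(cos(x)^2 + 2*cos(x) + 1)


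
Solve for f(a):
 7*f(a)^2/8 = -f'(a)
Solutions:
 f(a) = 8/(C1 + 7*a)


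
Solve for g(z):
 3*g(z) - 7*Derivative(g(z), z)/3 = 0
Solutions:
 g(z) = C1*exp(9*z/7)


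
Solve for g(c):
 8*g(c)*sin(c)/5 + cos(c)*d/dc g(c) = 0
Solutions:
 g(c) = C1*cos(c)^(8/5)


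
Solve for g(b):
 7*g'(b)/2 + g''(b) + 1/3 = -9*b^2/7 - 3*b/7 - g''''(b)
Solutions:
 g(b) = C1 + C2*exp(-6^(1/3)*b*(-(63 + sqrt(4017))^(1/3) + 2*6^(1/3)/(63 + sqrt(4017))^(1/3))/12)*sin(2^(1/3)*3^(1/6)*b*(6*2^(1/3)/(63 + sqrt(4017))^(1/3) + 3^(2/3)*(63 + sqrt(4017))^(1/3))/12) + C3*exp(-6^(1/3)*b*(-(63 + sqrt(4017))^(1/3) + 2*6^(1/3)/(63 + sqrt(4017))^(1/3))/12)*cos(2^(1/3)*3^(1/6)*b*(6*2^(1/3)/(63 + sqrt(4017))^(1/3) + 3^(2/3)*(63 + sqrt(4017))^(1/3))/12) + C4*exp(6^(1/3)*b*(-(63 + sqrt(4017))^(1/3) + 2*6^(1/3)/(63 + sqrt(4017))^(1/3))/6) - 6*b^3/49 + 15*b^2/343 - 866*b/7203


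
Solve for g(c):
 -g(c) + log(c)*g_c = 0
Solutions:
 g(c) = C1*exp(li(c))


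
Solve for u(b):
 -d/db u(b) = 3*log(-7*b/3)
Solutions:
 u(b) = C1 - 3*b*log(-b) + 3*b*(-log(7) + 1 + log(3))


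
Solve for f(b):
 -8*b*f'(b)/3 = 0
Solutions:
 f(b) = C1


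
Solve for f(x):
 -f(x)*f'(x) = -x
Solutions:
 f(x) = -sqrt(C1 + x^2)
 f(x) = sqrt(C1 + x^2)


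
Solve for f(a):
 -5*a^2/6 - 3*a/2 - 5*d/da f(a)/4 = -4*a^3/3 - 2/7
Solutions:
 f(a) = C1 + 4*a^4/15 - 2*a^3/9 - 3*a^2/5 + 8*a/35


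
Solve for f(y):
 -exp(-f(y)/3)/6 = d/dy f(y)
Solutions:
 f(y) = 3*log(C1 - y/18)


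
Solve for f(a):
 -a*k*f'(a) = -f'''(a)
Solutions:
 f(a) = C1 + Integral(C2*airyai(a*k^(1/3)) + C3*airybi(a*k^(1/3)), a)


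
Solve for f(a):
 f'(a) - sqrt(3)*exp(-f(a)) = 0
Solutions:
 f(a) = log(C1 + sqrt(3)*a)


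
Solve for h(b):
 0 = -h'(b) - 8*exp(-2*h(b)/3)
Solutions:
 h(b) = 3*log(-sqrt(C1 - 8*b)) - 3*log(3) + 3*log(6)/2
 h(b) = 3*log(C1 - 8*b)/2 - 3*log(3) + 3*log(6)/2


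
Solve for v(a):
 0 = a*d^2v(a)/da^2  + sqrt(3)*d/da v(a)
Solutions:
 v(a) = C1 + C2*a^(1 - sqrt(3))


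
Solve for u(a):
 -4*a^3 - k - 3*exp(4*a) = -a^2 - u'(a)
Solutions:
 u(a) = C1 + a^4 - a^3/3 + a*k + 3*exp(4*a)/4


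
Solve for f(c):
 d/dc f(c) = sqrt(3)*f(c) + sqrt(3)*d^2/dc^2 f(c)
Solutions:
 f(c) = (C1*sin(sqrt(33)*c/6) + C2*cos(sqrt(33)*c/6))*exp(sqrt(3)*c/6)


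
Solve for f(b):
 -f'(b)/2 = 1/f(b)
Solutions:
 f(b) = -sqrt(C1 - 4*b)
 f(b) = sqrt(C1 - 4*b)


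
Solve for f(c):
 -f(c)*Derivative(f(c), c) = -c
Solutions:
 f(c) = -sqrt(C1 + c^2)
 f(c) = sqrt(C1 + c^2)


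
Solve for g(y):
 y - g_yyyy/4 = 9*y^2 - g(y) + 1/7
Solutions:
 g(y) = C1*exp(-sqrt(2)*y) + C2*exp(sqrt(2)*y) + C3*sin(sqrt(2)*y) + C4*cos(sqrt(2)*y) + 9*y^2 - y + 1/7


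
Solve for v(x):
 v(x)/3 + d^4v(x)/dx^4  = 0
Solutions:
 v(x) = (C1*sin(sqrt(2)*3^(3/4)*x/6) + C2*cos(sqrt(2)*3^(3/4)*x/6))*exp(-sqrt(2)*3^(3/4)*x/6) + (C3*sin(sqrt(2)*3^(3/4)*x/6) + C4*cos(sqrt(2)*3^(3/4)*x/6))*exp(sqrt(2)*3^(3/4)*x/6)


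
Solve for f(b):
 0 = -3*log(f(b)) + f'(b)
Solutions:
 li(f(b)) = C1 + 3*b


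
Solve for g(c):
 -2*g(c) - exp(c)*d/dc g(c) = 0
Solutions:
 g(c) = C1*exp(2*exp(-c))


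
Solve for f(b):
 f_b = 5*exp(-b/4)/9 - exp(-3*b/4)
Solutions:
 f(b) = C1 - 20*exp(-b/4)/9 + 4*exp(-3*b/4)/3


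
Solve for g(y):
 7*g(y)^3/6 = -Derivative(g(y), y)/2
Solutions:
 g(y) = -sqrt(6)*sqrt(-1/(C1 - 7*y))/2
 g(y) = sqrt(6)*sqrt(-1/(C1 - 7*y))/2


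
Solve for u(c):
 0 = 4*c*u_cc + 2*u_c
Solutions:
 u(c) = C1 + C2*sqrt(c)


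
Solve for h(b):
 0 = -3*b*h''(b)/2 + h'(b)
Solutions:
 h(b) = C1 + C2*b^(5/3)


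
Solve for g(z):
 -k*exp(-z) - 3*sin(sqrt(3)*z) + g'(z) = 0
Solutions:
 g(z) = C1 - k*exp(-z) - sqrt(3)*cos(sqrt(3)*z)


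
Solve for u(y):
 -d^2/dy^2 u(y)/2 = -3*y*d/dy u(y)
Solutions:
 u(y) = C1 + C2*erfi(sqrt(3)*y)


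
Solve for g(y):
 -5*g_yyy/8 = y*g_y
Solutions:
 g(y) = C1 + Integral(C2*airyai(-2*5^(2/3)*y/5) + C3*airybi(-2*5^(2/3)*y/5), y)


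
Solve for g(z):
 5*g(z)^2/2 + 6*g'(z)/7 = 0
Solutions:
 g(z) = 12/(C1 + 35*z)


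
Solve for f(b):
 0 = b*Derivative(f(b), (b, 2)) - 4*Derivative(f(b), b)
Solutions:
 f(b) = C1 + C2*b^5


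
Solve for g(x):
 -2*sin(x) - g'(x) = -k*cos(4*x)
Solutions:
 g(x) = C1 + k*sin(4*x)/4 + 2*cos(x)


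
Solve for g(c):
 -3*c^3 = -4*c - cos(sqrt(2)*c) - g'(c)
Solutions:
 g(c) = C1 + 3*c^4/4 - 2*c^2 - sqrt(2)*sin(sqrt(2)*c)/2


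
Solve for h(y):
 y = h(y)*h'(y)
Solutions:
 h(y) = -sqrt(C1 + y^2)
 h(y) = sqrt(C1 + y^2)


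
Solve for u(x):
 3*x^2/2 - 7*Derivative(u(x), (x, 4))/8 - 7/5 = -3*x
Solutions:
 u(x) = C1 + C2*x + C3*x^2 + C4*x^3 + x^6/210 + x^5/35 - x^4/15


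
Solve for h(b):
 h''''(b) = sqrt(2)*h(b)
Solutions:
 h(b) = C1*exp(-2^(1/8)*b) + C2*exp(2^(1/8)*b) + C3*sin(2^(1/8)*b) + C4*cos(2^(1/8)*b)


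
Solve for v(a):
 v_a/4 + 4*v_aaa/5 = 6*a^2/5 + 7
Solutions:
 v(a) = C1 + C2*sin(sqrt(5)*a/4) + C3*cos(sqrt(5)*a/4) + 8*a^3/5 - 68*a/25


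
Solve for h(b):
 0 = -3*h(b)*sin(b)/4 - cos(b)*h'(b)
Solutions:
 h(b) = C1*cos(b)^(3/4)


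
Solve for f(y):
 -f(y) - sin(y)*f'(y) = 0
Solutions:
 f(y) = C1*sqrt(cos(y) + 1)/sqrt(cos(y) - 1)


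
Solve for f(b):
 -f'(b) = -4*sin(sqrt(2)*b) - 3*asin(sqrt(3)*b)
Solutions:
 f(b) = C1 + 3*b*asin(sqrt(3)*b) + sqrt(3)*sqrt(1 - 3*b^2) - 2*sqrt(2)*cos(sqrt(2)*b)


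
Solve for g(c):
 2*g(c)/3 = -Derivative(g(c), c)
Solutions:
 g(c) = C1*exp(-2*c/3)


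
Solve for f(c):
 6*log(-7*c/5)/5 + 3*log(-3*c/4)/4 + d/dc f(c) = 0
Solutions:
 f(c) = C1 - 39*c*log(-c)/20 + 3*c*(-8*log(7) - 5*log(3) + 10*log(2) + 8*log(5) + 13)/20


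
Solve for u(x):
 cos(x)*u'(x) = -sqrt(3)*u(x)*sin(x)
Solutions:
 u(x) = C1*cos(x)^(sqrt(3))


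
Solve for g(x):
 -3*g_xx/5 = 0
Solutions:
 g(x) = C1 + C2*x


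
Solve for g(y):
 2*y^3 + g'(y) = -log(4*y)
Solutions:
 g(y) = C1 - y^4/2 - y*log(y) - y*log(4) + y


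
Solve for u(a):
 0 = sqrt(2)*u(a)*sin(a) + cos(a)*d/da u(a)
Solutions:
 u(a) = C1*cos(a)^(sqrt(2))


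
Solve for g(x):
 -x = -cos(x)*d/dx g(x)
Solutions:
 g(x) = C1 + Integral(x/cos(x), x)


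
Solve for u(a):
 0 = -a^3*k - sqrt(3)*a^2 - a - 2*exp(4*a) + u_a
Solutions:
 u(a) = C1 + a^4*k/4 + sqrt(3)*a^3/3 + a^2/2 + exp(4*a)/2


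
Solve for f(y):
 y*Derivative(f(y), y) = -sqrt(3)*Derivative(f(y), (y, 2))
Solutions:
 f(y) = C1 + C2*erf(sqrt(2)*3^(3/4)*y/6)


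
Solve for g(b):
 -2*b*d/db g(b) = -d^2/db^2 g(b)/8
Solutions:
 g(b) = C1 + C2*erfi(2*sqrt(2)*b)


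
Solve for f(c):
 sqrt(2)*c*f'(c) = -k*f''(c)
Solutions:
 f(c) = C1 + C2*sqrt(k)*erf(2^(3/4)*c*sqrt(1/k)/2)


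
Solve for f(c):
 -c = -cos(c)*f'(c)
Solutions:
 f(c) = C1 + Integral(c/cos(c), c)


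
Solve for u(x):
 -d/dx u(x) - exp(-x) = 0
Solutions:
 u(x) = C1 + exp(-x)


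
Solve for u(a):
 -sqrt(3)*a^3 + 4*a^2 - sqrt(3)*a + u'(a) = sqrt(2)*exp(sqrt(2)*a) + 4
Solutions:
 u(a) = C1 + sqrt(3)*a^4/4 - 4*a^3/3 + sqrt(3)*a^2/2 + 4*a + exp(sqrt(2)*a)


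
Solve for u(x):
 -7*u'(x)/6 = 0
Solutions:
 u(x) = C1


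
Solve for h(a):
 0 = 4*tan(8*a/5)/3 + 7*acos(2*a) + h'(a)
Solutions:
 h(a) = C1 - 7*a*acos(2*a) + 7*sqrt(1 - 4*a^2)/2 + 5*log(cos(8*a/5))/6


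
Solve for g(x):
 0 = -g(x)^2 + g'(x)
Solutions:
 g(x) = -1/(C1 + x)


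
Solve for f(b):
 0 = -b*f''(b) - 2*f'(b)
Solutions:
 f(b) = C1 + C2/b


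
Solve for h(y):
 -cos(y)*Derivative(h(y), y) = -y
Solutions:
 h(y) = C1 + Integral(y/cos(y), y)


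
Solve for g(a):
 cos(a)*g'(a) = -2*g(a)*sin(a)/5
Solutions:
 g(a) = C1*cos(a)^(2/5)


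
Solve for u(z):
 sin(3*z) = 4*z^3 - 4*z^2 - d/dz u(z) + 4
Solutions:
 u(z) = C1 + z^4 - 4*z^3/3 + 4*z + cos(3*z)/3


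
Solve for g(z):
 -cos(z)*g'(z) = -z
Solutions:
 g(z) = C1 + Integral(z/cos(z), z)


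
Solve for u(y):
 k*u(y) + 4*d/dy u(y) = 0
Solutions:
 u(y) = C1*exp(-k*y/4)


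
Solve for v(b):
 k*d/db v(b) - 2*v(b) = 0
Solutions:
 v(b) = C1*exp(2*b/k)


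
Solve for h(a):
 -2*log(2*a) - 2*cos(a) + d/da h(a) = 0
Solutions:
 h(a) = C1 + 2*a*log(a) - 2*a + 2*a*log(2) + 2*sin(a)


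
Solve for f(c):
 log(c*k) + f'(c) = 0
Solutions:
 f(c) = C1 - c*log(c*k) + c


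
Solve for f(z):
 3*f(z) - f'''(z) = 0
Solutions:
 f(z) = C3*exp(3^(1/3)*z) + (C1*sin(3^(5/6)*z/2) + C2*cos(3^(5/6)*z/2))*exp(-3^(1/3)*z/2)


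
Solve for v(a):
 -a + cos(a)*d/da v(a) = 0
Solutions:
 v(a) = C1 + Integral(a/cos(a), a)


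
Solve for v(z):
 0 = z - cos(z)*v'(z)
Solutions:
 v(z) = C1 + Integral(z/cos(z), z)


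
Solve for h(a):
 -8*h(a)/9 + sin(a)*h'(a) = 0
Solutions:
 h(a) = C1*(cos(a) - 1)^(4/9)/(cos(a) + 1)^(4/9)


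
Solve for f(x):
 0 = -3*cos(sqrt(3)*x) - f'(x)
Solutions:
 f(x) = C1 - sqrt(3)*sin(sqrt(3)*x)


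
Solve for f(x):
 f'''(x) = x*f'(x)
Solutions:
 f(x) = C1 + Integral(C2*airyai(x) + C3*airybi(x), x)


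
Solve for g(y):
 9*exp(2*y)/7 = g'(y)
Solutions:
 g(y) = C1 + 9*exp(2*y)/14


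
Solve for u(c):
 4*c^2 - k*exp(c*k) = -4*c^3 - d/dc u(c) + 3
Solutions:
 u(c) = C1 - c^4 - 4*c^3/3 + 3*c + exp(c*k)


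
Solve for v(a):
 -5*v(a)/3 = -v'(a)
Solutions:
 v(a) = C1*exp(5*a/3)


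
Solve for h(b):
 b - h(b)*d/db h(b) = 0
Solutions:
 h(b) = -sqrt(C1 + b^2)
 h(b) = sqrt(C1 + b^2)


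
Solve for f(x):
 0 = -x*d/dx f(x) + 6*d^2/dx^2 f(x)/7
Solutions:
 f(x) = C1 + C2*erfi(sqrt(21)*x/6)


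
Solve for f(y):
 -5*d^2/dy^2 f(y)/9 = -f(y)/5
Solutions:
 f(y) = C1*exp(-3*y/5) + C2*exp(3*y/5)


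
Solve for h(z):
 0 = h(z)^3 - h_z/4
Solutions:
 h(z) = -sqrt(2)*sqrt(-1/(C1 + 4*z))/2
 h(z) = sqrt(2)*sqrt(-1/(C1 + 4*z))/2


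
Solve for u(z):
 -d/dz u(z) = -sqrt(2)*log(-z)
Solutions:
 u(z) = C1 + sqrt(2)*z*log(-z) - sqrt(2)*z


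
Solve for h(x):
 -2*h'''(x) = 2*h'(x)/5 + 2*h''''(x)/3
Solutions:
 h(x) = C1 + C2*exp(x*(-1 + 10^(1/3)/(2*(sqrt(69) + 13)^(1/3)) + 10^(2/3)*(sqrt(69) + 13)^(1/3)/20))*sin(10^(1/3)*sqrt(3)*x*(-10^(1/3)*(sqrt(69) + 13)^(1/3) + 10/(sqrt(69) + 13)^(1/3))/20) + C3*exp(x*(-1 + 10^(1/3)/(2*(sqrt(69) + 13)^(1/3)) + 10^(2/3)*(sqrt(69) + 13)^(1/3)/20))*cos(10^(1/3)*sqrt(3)*x*(-10^(1/3)*(sqrt(69) + 13)^(1/3) + 10/(sqrt(69) + 13)^(1/3))/20) + C4*exp(-x*(10^(1/3)/(sqrt(69) + 13)^(1/3) + 1 + 10^(2/3)*(sqrt(69) + 13)^(1/3)/10))


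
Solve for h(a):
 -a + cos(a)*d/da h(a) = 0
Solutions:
 h(a) = C1 + Integral(a/cos(a), a)


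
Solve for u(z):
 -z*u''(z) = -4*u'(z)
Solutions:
 u(z) = C1 + C2*z^5


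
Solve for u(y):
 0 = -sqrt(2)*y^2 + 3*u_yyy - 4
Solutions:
 u(y) = C1 + C2*y + C3*y^2 + sqrt(2)*y^5/180 + 2*y^3/9


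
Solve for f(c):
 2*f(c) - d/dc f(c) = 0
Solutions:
 f(c) = C1*exp(2*c)


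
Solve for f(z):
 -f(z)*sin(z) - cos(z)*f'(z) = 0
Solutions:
 f(z) = C1*cos(z)


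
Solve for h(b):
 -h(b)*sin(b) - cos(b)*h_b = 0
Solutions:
 h(b) = C1*cos(b)


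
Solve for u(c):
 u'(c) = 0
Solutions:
 u(c) = C1


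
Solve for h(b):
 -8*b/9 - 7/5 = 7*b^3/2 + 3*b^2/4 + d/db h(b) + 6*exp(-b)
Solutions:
 h(b) = C1 - 7*b^4/8 - b^3/4 - 4*b^2/9 - 7*b/5 + 6*exp(-b)


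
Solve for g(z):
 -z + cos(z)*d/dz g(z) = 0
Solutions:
 g(z) = C1 + Integral(z/cos(z), z)


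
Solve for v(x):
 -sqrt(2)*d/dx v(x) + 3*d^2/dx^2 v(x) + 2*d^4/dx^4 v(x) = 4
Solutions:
 v(x) = C1 + C2*exp(sqrt(2)*x*(-(1 + sqrt(2))^(1/3) + (1 + sqrt(2))^(-1/3))/4)*sin(sqrt(6)*x*((1 + sqrt(2))^(-1/3) + (1 + sqrt(2))^(1/3))/4) + C3*exp(sqrt(2)*x*(-(1 + sqrt(2))^(1/3) + (1 + sqrt(2))^(-1/3))/4)*cos(sqrt(6)*x*((1 + sqrt(2))^(-1/3) + (1 + sqrt(2))^(1/3))/4) + C4*exp(-sqrt(2)*x*(-(1 + sqrt(2))^(1/3) + (1 + sqrt(2))^(-1/3))/2) - 2*sqrt(2)*x


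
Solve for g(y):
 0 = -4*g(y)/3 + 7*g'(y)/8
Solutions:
 g(y) = C1*exp(32*y/21)


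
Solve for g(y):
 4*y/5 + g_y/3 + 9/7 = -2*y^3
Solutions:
 g(y) = C1 - 3*y^4/2 - 6*y^2/5 - 27*y/7


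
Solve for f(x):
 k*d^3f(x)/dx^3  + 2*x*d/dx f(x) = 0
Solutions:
 f(x) = C1 + Integral(C2*airyai(2^(1/3)*x*(-1/k)^(1/3)) + C3*airybi(2^(1/3)*x*(-1/k)^(1/3)), x)


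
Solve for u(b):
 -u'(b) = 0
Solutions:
 u(b) = C1


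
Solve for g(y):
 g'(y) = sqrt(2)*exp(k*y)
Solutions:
 g(y) = C1 + sqrt(2)*exp(k*y)/k


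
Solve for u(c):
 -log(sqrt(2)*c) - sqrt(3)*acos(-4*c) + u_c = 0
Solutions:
 u(c) = C1 + c*log(c) - c + c*log(2)/2 + sqrt(3)*(c*acos(-4*c) + sqrt(1 - 16*c^2)/4)


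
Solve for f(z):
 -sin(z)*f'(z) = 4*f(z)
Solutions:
 f(z) = C1*(cos(z)^2 + 2*cos(z) + 1)/(cos(z)^2 - 2*cos(z) + 1)


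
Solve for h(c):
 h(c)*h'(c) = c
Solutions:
 h(c) = -sqrt(C1 + c^2)
 h(c) = sqrt(C1 + c^2)


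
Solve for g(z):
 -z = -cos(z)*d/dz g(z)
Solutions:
 g(z) = C1 + Integral(z/cos(z), z)


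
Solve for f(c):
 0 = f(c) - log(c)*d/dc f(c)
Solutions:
 f(c) = C1*exp(li(c))


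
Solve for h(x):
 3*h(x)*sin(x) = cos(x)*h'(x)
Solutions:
 h(x) = C1/cos(x)^3


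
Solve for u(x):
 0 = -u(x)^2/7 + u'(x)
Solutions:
 u(x) = -7/(C1 + x)


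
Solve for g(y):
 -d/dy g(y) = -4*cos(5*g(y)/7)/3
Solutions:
 -4*y/3 - 7*log(sin(5*g(y)/7) - 1)/10 + 7*log(sin(5*g(y)/7) + 1)/10 = C1


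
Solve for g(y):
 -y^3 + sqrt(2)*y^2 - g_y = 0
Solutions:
 g(y) = C1 - y^4/4 + sqrt(2)*y^3/3


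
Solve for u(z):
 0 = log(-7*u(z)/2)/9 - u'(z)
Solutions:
 -9*Integral(1/(log(-_y) - log(2) + log(7)), (_y, u(z))) = C1 - z


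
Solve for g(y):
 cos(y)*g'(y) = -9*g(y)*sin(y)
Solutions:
 g(y) = C1*cos(y)^9


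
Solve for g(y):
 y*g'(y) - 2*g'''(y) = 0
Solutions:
 g(y) = C1 + Integral(C2*airyai(2^(2/3)*y/2) + C3*airybi(2^(2/3)*y/2), y)


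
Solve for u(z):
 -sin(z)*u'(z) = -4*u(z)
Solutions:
 u(z) = C1*(cos(z)^2 - 2*cos(z) + 1)/(cos(z)^2 + 2*cos(z) + 1)


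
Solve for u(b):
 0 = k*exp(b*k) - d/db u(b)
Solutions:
 u(b) = C1 + exp(b*k)


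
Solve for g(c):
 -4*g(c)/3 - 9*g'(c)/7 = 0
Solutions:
 g(c) = C1*exp(-28*c/27)


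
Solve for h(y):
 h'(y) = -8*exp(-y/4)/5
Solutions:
 h(y) = C1 + 32*exp(-y/4)/5


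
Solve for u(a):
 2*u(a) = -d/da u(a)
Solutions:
 u(a) = C1*exp(-2*a)


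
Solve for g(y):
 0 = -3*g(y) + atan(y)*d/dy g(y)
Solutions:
 g(y) = C1*exp(3*Integral(1/atan(y), y))


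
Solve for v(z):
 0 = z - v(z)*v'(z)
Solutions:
 v(z) = -sqrt(C1 + z^2)
 v(z) = sqrt(C1 + z^2)


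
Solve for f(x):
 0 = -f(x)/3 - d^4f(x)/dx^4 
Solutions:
 f(x) = (C1*sin(sqrt(2)*3^(3/4)*x/6) + C2*cos(sqrt(2)*3^(3/4)*x/6))*exp(-sqrt(2)*3^(3/4)*x/6) + (C3*sin(sqrt(2)*3^(3/4)*x/6) + C4*cos(sqrt(2)*3^(3/4)*x/6))*exp(sqrt(2)*3^(3/4)*x/6)


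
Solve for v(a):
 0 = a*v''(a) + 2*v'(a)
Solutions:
 v(a) = C1 + C2/a


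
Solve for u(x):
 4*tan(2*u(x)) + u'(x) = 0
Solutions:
 u(x) = -asin(C1*exp(-8*x))/2 + pi/2
 u(x) = asin(C1*exp(-8*x))/2


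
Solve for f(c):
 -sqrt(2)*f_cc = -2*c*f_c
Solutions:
 f(c) = C1 + C2*erfi(2^(3/4)*c/2)


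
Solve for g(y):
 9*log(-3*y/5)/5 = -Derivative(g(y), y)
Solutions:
 g(y) = C1 - 9*y*log(-y)/5 + 9*y*(-log(3) + 1 + log(5))/5


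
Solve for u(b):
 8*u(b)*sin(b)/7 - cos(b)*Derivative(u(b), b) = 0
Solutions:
 u(b) = C1/cos(b)^(8/7)


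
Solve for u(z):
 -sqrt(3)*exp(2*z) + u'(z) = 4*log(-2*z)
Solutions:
 u(z) = C1 + 4*z*log(-z) + 4*z*(-1 + log(2)) + sqrt(3)*exp(2*z)/2


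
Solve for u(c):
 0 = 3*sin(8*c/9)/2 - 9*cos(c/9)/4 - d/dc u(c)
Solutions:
 u(c) = C1 - 81*sin(c/9)/4 - 27*cos(8*c/9)/16


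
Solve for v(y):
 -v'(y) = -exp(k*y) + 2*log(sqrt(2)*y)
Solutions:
 v(y) = C1 - 2*y*log(y) + y*(2 - log(2)) + Piecewise((exp(k*y)/k, Ne(k, 0)), (y, True))


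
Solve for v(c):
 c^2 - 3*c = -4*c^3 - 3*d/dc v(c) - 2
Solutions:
 v(c) = C1 - c^4/3 - c^3/9 + c^2/2 - 2*c/3


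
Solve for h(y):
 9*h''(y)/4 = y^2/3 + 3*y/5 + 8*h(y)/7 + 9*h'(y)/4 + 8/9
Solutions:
 h(y) = C1*exp(y*(21 - sqrt(1337))/42) + C2*exp(y*(21 + sqrt(1337))/42) - 7*y^2/24 + 399*y/640 - 581273/184320


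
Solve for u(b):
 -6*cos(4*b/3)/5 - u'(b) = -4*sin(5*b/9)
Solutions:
 u(b) = C1 - 9*sin(4*b/3)/10 - 36*cos(5*b/9)/5


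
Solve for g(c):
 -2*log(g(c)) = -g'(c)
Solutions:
 li(g(c)) = C1 + 2*c


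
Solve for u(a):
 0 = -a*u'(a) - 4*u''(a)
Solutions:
 u(a) = C1 + C2*erf(sqrt(2)*a/4)


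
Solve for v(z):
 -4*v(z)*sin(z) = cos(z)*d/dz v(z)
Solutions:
 v(z) = C1*cos(z)^4


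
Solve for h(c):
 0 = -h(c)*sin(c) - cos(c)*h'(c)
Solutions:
 h(c) = C1*cos(c)


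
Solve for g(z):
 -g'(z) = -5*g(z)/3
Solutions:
 g(z) = C1*exp(5*z/3)


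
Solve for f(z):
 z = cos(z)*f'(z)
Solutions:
 f(z) = C1 + Integral(z/cos(z), z)


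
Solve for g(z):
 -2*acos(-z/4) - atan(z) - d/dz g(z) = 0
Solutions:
 g(z) = C1 - 2*z*acos(-z/4) - z*atan(z) - 2*sqrt(16 - z^2) + log(z^2 + 1)/2


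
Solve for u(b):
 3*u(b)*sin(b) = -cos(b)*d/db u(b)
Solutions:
 u(b) = C1*cos(b)^3


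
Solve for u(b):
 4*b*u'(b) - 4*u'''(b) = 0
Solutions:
 u(b) = C1 + Integral(C2*airyai(b) + C3*airybi(b), b)


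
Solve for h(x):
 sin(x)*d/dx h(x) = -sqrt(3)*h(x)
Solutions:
 h(x) = C1*(cos(x) + 1)^(sqrt(3)/2)/(cos(x) - 1)^(sqrt(3)/2)


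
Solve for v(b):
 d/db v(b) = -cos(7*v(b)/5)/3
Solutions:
 b/3 - 5*log(sin(7*v(b)/5) - 1)/14 + 5*log(sin(7*v(b)/5) + 1)/14 = C1


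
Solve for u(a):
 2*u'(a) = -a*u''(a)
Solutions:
 u(a) = C1 + C2/a


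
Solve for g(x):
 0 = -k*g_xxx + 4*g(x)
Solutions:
 g(x) = C1*exp(2^(2/3)*x*(1/k)^(1/3)) + C2*exp(2^(2/3)*x*(-1 + sqrt(3)*I)*(1/k)^(1/3)/2) + C3*exp(-2^(2/3)*x*(1 + sqrt(3)*I)*(1/k)^(1/3)/2)


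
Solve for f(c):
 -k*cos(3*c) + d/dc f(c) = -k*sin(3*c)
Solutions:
 f(c) = C1 + sqrt(2)*k*sin(3*c + pi/4)/3


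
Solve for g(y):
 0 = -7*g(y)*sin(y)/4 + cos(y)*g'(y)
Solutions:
 g(y) = C1/cos(y)^(7/4)


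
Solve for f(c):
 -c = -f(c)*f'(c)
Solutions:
 f(c) = -sqrt(C1 + c^2)
 f(c) = sqrt(C1 + c^2)


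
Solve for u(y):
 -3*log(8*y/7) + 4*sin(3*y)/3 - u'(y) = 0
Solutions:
 u(y) = C1 - 3*y*log(y) - 9*y*log(2) + 3*y + 3*y*log(7) - 4*cos(3*y)/9


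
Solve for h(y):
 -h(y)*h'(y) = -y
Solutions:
 h(y) = -sqrt(C1 + y^2)
 h(y) = sqrt(C1 + y^2)


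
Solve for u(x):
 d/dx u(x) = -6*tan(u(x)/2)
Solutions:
 u(x) = -2*asin(C1*exp(-3*x)) + 2*pi
 u(x) = 2*asin(C1*exp(-3*x))


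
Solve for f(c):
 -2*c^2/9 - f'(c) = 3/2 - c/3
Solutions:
 f(c) = C1 - 2*c^3/27 + c^2/6 - 3*c/2


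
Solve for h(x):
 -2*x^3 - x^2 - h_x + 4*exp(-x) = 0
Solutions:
 h(x) = C1 - x^4/2 - x^3/3 - 4*exp(-x)


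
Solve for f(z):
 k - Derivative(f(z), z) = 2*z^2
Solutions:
 f(z) = C1 + k*z - 2*z^3/3


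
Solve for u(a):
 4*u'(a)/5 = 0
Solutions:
 u(a) = C1


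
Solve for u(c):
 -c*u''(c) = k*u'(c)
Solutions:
 u(c) = C1 + c^(1 - re(k))*(C2*sin(log(c)*Abs(im(k))) + C3*cos(log(c)*im(k)))


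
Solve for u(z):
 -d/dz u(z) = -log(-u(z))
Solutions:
 -li(-u(z)) = C1 + z


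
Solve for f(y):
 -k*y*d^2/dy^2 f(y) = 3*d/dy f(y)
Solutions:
 f(y) = C1 + y^(((re(k) - 3)*re(k) + im(k)^2)/(re(k)^2 + im(k)^2))*(C2*sin(3*log(y)*Abs(im(k))/(re(k)^2 + im(k)^2)) + C3*cos(3*log(y)*im(k)/(re(k)^2 + im(k)^2)))


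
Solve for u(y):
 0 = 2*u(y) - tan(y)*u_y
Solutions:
 u(y) = C1*sin(y)^2


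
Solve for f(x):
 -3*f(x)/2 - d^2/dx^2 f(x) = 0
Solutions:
 f(x) = C1*sin(sqrt(6)*x/2) + C2*cos(sqrt(6)*x/2)


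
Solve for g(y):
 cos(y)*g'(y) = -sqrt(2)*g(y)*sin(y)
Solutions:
 g(y) = C1*cos(y)^(sqrt(2))


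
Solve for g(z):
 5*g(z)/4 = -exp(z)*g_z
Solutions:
 g(z) = C1*exp(5*exp(-z)/4)


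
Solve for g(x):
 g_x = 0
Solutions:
 g(x) = C1


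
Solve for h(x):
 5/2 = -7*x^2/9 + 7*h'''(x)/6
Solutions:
 h(x) = C1 + C2*x + C3*x^2 + x^5/90 + 5*x^3/14


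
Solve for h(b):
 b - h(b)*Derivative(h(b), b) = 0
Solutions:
 h(b) = -sqrt(C1 + b^2)
 h(b) = sqrt(C1 + b^2)


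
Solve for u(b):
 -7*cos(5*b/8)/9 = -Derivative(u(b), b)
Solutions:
 u(b) = C1 + 56*sin(5*b/8)/45


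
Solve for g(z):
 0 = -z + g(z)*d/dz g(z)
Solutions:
 g(z) = -sqrt(C1 + z^2)
 g(z) = sqrt(C1 + z^2)


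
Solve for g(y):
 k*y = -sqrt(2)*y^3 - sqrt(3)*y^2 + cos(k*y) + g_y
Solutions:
 g(y) = C1 + k*y^2/2 + sqrt(2)*y^4/4 + sqrt(3)*y^3/3 - sin(k*y)/k


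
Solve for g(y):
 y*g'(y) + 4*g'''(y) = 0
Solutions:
 g(y) = C1 + Integral(C2*airyai(-2^(1/3)*y/2) + C3*airybi(-2^(1/3)*y/2), y)


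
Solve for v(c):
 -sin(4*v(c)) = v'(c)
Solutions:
 v(c) = -acos((-C1 - exp(8*c))/(C1 - exp(8*c)))/4 + pi/2
 v(c) = acos((-C1 - exp(8*c))/(C1 - exp(8*c)))/4


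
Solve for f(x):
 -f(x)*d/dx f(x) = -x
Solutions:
 f(x) = -sqrt(C1 + x^2)
 f(x) = sqrt(C1 + x^2)


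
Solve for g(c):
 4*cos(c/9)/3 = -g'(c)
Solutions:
 g(c) = C1 - 12*sin(c/9)


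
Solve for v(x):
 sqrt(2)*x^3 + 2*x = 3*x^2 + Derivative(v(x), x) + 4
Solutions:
 v(x) = C1 + sqrt(2)*x^4/4 - x^3 + x^2 - 4*x


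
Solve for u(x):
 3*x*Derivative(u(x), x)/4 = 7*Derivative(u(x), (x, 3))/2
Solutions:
 u(x) = C1 + Integral(C2*airyai(14^(2/3)*3^(1/3)*x/14) + C3*airybi(14^(2/3)*3^(1/3)*x/14), x)


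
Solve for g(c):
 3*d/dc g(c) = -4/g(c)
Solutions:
 g(c) = -sqrt(C1 - 24*c)/3
 g(c) = sqrt(C1 - 24*c)/3


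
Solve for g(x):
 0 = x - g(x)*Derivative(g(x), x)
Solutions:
 g(x) = -sqrt(C1 + x^2)
 g(x) = sqrt(C1 + x^2)


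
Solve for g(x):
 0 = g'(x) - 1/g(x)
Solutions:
 g(x) = -sqrt(C1 + 2*x)
 g(x) = sqrt(C1 + 2*x)


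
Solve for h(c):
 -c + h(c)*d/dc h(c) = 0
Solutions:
 h(c) = -sqrt(C1 + c^2)
 h(c) = sqrt(C1 + c^2)


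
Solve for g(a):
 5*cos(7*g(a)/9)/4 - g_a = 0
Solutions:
 -5*a/4 - 9*log(sin(7*g(a)/9) - 1)/14 + 9*log(sin(7*g(a)/9) + 1)/14 = C1


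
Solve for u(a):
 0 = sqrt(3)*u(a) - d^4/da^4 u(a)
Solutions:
 u(a) = C1*exp(-3^(1/8)*a) + C2*exp(3^(1/8)*a) + C3*sin(3^(1/8)*a) + C4*cos(3^(1/8)*a)


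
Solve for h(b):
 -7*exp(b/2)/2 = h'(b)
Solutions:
 h(b) = C1 - 7*exp(b/2)


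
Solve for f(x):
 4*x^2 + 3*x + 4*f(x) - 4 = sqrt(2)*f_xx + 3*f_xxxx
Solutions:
 f(x) = C1*exp(-2^(3/4)*sqrt(3)*x/3) + C2*exp(2^(3/4)*sqrt(3)*x/3) + C3*sin(2^(1/4)*x) + C4*cos(2^(1/4)*x) - x^2 - 3*x/4 - sqrt(2)/2 + 1


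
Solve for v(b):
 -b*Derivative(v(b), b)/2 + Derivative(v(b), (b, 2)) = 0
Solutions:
 v(b) = C1 + C2*erfi(b/2)


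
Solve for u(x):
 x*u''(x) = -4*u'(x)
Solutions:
 u(x) = C1 + C2/x^3


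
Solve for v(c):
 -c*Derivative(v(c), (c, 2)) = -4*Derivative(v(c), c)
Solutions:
 v(c) = C1 + C2*c^5


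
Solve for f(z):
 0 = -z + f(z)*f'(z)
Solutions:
 f(z) = -sqrt(C1 + z^2)
 f(z) = sqrt(C1 + z^2)


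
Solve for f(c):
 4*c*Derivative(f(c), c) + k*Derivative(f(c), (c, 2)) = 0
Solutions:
 f(c) = C1 + C2*sqrt(k)*erf(sqrt(2)*c*sqrt(1/k))
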